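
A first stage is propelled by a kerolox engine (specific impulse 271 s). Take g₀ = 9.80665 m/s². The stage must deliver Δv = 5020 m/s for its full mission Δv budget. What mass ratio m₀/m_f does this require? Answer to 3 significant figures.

mass ratio ≈ 6.61

v_e = Isp · g₀ = 271 × 9.80665 = 2657.6 m/s.
From the ideal rocket equation, m₀/m_f = exp(Δv / v_e) = exp(5020 / 2657.6) = exp(1.8889) = 6.6122.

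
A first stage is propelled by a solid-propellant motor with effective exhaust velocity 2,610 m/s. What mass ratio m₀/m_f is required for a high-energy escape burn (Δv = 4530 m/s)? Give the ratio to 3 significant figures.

From the ideal rocket equation, m₀/m_f = exp(Δv / v_e) = exp(4530 / 2610.0) = exp(1.7356) = 5.6725.

mass ratio ≈ 5.67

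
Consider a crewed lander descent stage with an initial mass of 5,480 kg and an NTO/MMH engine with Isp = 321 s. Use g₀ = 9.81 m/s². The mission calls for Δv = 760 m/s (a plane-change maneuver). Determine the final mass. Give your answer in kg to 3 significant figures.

v_e = Isp · g₀ = 321 × 9.81 = 3149.0 m/s.
From the ideal rocket equation, m₀/m_f = exp(Δv / v_e) = exp(760 / 3149.0) = exp(0.2413) = 1.2730.
m_f = m₀ / 1.2730 = 5,480 / 1.2730 = 4,304.79 kg.

final mass ≈ 4300 kg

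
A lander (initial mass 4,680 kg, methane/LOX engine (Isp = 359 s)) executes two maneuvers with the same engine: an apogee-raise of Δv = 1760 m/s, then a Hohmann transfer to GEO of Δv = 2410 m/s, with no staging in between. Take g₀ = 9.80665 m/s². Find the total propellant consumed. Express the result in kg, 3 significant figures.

total propellant consumed ≈ 3250 kg

v_e = Isp · g₀ = 359 × 9.80665 = 3520.6 m/s.
After the first burn: m = 4680 × exp(−1760/3520.6) = 4680 × 0.60658 = 2,838.79 kg.
After the second burn: m = 2,838.79 × exp(−2410/3520.6) = 2,838.79 × 0.50432 = 1,431.66 kg.
Total propellant = m₀ − m_final = 4680 − 1,431.66 = 3,248.34 kg.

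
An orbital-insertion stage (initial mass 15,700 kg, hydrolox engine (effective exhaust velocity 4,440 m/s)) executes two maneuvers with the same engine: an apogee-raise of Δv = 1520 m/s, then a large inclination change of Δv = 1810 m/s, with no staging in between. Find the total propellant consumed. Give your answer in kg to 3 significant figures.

total propellant consumed ≈ 8280 kg

After the first burn: m = 15700 × exp(−1520/4440.0) = 15700 × 0.71011 = 11,148.7 kg.
After the second burn: m = 11,148.7 × exp(−1810/4440.0) = 11,148.7 × 0.66521 = 7,416.23 kg.
Total propellant = m₀ − m_final = 15700 − 7,416.23 = 8,283.77 kg.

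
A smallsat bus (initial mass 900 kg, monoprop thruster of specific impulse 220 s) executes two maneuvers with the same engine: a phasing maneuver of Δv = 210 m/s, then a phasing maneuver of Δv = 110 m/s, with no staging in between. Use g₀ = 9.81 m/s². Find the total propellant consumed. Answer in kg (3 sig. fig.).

total propellant consumed ≈ 124 kg

v_e = Isp · g₀ = 220 × 9.81 = 2158.2 m/s.
After the first burn: m = 900 × exp(−210/2158.2) = 900 × 0.90728 = 816.552 kg.
After the second burn: m = 816.552 × exp(−110/2158.2) = 816.552 × 0.95031 = 775.978 kg.
Total propellant = m₀ − m_final = 900 − 775.978 = 124.022 kg.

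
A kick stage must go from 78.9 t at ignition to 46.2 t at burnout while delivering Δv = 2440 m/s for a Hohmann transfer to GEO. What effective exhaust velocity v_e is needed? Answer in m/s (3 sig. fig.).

ln(m₀/m_f) = ln(78900/46200) = ln(1.708) = 0.5352.
From the ideal rocket equation, v_e = Δv / ln(m₀/m_f) = 2440 / 0.5352 = 4559.0 m/s.

v_e ≈ 4560 m/s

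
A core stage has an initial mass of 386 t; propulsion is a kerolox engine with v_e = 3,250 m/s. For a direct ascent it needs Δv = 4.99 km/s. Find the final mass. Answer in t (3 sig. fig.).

m₀/m_f = exp(Δv / v_e) = exp(4990 / 3250.0) = exp(1.5354) = 4.6431.
m_f = m₀ / 4.6431 = 386 / 4.6431 = 83.1341 t.

final mass ≈ 83.1 t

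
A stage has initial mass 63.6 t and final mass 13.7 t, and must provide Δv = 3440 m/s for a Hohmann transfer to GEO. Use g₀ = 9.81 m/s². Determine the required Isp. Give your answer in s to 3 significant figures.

ln(m₀/m_f) = ln(63600/13700) = ln(4.642) = 1.5352.
v_e = Δv / ln(m₀/m_f) = 3440 / 1.5352 = 2240.7 m/s.
Isp = v_e / g₀ = 2240.7 / 9.81 = 228.4 s.

Isp ≈ 228 s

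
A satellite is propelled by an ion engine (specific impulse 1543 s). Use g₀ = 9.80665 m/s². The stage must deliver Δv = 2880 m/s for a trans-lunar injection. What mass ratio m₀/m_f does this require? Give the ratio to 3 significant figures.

mass ratio ≈ 1.21

v_e = Isp · g₀ = 1543 × 9.80665 = 15131.7 m/s.
m₀/m_f = exp(Δv / v_e) = exp(2880 / 15131.7) = exp(0.1903) = 1.2096.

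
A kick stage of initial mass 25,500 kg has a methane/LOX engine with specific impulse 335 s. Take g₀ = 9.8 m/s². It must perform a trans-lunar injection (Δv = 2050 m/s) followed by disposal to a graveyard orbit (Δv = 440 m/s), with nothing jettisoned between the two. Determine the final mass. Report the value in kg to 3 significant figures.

final mass ≈ 11900 kg

v_e = Isp · g₀ = 335 × 9.8 = 3283.0 m/s.
After the first burn: m = 25500 × exp(−2050/3283.0) = 25500 × 0.53557 = 13,657 kg.
After the second burn: m = 13,657 × exp(−440/3283.0) = 13,657 × 0.87457 = 11,944 kg.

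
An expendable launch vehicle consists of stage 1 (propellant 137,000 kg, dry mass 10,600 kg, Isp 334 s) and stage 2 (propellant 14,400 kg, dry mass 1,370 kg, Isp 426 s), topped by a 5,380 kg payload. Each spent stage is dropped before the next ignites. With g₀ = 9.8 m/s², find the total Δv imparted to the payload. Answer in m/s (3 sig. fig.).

Δv ≈ 10200 m/s

Ignition mass of stage 1 = 137,000+10,600 + 14,400+1,370 + 5,380 = 168,750 kg.
Stage 1: m₀ = 168,750 kg, m_f = 168,750 − 137,000 = 31,750 kg; Δv = 334×9.8×ln(5.315) = 3273.2×1.6705 ≈ 5468 m/s.
Stage 2: m₀ = 21,150 kg, m_f = 21,150 − 14,400 = 6,750 kg; Δv = 426×9.8×ln(3.133) = 4174.8×1.1421 ≈ 4768 m/s.
Total Δv = 5468 + 4768 = 10236 m/s.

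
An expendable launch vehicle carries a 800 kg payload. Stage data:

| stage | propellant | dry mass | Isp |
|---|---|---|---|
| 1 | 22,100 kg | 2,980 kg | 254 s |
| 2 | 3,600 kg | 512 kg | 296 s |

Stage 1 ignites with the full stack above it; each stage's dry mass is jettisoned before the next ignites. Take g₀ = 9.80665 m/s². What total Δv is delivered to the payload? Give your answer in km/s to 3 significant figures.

Ignition mass of stage 1 = 22,100+2,980 + 3,600+512 + 800 = 29,992 kg.
Stage 1: m₀ = 29,992 kg, m_f = 29,992 − 22,100 = 7,892 kg; Δv = 254×9.80665×ln(3.8) = 2490.9×1.3351 ≈ 3326 m/s.
Stage 2: m₀ = 4,912 kg, m_f = 4,912 − 3,600 = 1,312 kg; Δv = 296×9.80665×ln(3.744) = 2902.8×1.3201 ≈ 3832 m/s.
Total Δv = 3326 + 3832 = 7158 m/s.

Δv ≈ 7.16 km/s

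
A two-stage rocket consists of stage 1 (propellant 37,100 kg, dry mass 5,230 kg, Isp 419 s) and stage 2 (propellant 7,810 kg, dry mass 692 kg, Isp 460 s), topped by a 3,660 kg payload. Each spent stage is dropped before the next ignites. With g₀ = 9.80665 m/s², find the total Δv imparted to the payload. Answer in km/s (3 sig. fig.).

Ignition mass of stage 1 = 37,100+5,230 + 7,810+692 + 3,660 = 54,492 kg.
Stage 1: m₀ = 54,492 kg, m_f = 54,492 − 37,100 = 17,392 kg; Δv = 419×9.80665×ln(3.133) = 4109.0×1.1420 ≈ 4693 m/s.
Stage 2: m₀ = 12,162 kg, m_f = 12,162 − 7,810 = 4,352 kg; Δv = 460×9.80665×ln(2.795) = 4511.1×1.0277 ≈ 4636 m/s.
Total Δv = 4693 + 4636 = 9329 m/s.

Δv ≈ 9.33 km/s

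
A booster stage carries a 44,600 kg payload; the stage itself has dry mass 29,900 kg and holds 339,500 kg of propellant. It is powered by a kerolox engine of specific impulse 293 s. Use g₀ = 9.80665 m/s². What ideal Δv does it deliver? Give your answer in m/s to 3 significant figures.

v_e = Isp · g₀ = 293 × 9.80665 = 2873.3 m/s.
m₀ = payload + dry + propellant = 44,600 + 29,900 + 339,500 = 414,000 kg.
m_f = payload + dry = 44,600 + 29,900 = 74,500 kg.
Using Δv = v_e ln(m₀/m_f): Δv = v_e · ln(m₀/m_f) = 2873.3 × ln(5.557) = 2873.3 × 1.7151 ≈ 4928.0 m/s.

Δv ≈ 4930 m/s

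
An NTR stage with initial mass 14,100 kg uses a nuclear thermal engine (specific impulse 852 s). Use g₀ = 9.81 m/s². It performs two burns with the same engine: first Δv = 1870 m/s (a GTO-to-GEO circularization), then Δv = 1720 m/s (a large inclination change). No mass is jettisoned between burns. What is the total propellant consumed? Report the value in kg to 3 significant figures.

total propellant consumed ≈ 4920 kg

v_e = Isp · g₀ = 852 × 9.81 = 8358.1 m/s.
After the first burn: m = 14100 × exp(−1870/8358.1) = 14100 × 0.79953 = 11,273.4 kg.
After the second burn: m = 11,273.4 × exp(−1720/8358.1) = 11,273.4 × 0.81401 = 9,176.66 kg.
Total propellant = m₀ − m_final = 14100 − 9,176.66 = 4,923.34 kg.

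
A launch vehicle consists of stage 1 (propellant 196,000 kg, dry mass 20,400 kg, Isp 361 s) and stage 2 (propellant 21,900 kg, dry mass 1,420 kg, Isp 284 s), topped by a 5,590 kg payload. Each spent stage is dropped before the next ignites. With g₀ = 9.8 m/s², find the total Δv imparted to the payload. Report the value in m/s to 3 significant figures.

Δv ≈ 9620 m/s

Ignition mass of stage 1 = 196,000+20,400 + 21,900+1,420 + 5,590 = 245,310 kg.
Stage 1: m₀ = 245,310 kg, m_f = 245,310 − 196,000 = 49,310 kg; Δv = 361×9.8×ln(4.975) = 3537.8×1.6044 ≈ 5676 m/s.
Stage 2: m₀ = 28,910 kg, m_f = 28,910 − 21,900 = 7,010 kg; Δv = 284×9.8×ln(4.124) = 2783.2×1.4168 ≈ 3943 m/s.
Total Δv = 5676 + 3943 = 9619 m/s.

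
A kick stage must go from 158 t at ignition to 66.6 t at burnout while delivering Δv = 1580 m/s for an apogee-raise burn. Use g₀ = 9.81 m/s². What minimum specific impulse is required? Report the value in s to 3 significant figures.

ln(m₀/m_f) = ln(158000/66600) = ln(2.372) = 0.8639.
By the Tsiolkovsky rocket equation, v_e = Δv / ln(m₀/m_f) = 1580 / 0.8639 = 1828.9 m/s.
Isp = v_e / g₀ = 1828.9 / 9.81 = 186.4 s.

Isp ≈ 186 s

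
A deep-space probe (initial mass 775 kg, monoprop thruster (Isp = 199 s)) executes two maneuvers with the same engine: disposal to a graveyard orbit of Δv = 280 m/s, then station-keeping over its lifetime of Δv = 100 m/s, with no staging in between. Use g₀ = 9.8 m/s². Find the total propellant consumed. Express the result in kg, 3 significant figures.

total propellant consumed ≈ 137 kg

v_e = Isp · g₀ = 199 × 9.8 = 1950.2 m/s.
After the first burn: m = 775 × exp(−280/1950.2) = 775 × 0.86626 = 671.352 kg.
After the second burn: m = 671.352 × exp(−100/1950.2) = 671.352 × 0.95002 = 637.798 kg.
Total propellant = m₀ − m_final = 775 − 637.798 = 137.202 kg.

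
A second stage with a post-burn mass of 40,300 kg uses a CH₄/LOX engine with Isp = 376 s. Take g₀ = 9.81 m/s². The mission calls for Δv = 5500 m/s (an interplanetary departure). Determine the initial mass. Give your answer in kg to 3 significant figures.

v_e = Isp · g₀ = 376 × 9.81 = 3688.6 m/s.
Rocket equation: m₀/m_f = exp(Δv / v_e) = exp(5500 / 3688.6) = exp(1.4911) = 4.4420.
m₀ = m_f × 4.4420 = 40,300 × 4.4420 = 179,013 kg.

initial mass ≈ 179000 kg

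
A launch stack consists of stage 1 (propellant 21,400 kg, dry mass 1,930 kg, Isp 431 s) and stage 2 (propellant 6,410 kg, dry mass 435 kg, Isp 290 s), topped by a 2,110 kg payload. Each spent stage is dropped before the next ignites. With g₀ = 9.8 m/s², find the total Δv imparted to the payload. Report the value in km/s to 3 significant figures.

Δv ≈ 8.17 km/s

Ignition mass of stage 1 = 21,400+1,930 + 6,410+435 + 2,110 = 32,285 kg.
Stage 1: m₀ = 32,285 kg, m_f = 32,285 − 21,400 = 10,885 kg; Δv = 431×9.8×ln(2.966) = 4223.8×1.0872 ≈ 4592 m/s.
Stage 2: m₀ = 8,955 kg, m_f = 8,955 − 6,410 = 2,545 kg; Δv = 290×9.8×ln(3.519) = 2842.0×1.2581 ≈ 3575 m/s.
Total Δv = 4592 + 3575 = 8167 m/s.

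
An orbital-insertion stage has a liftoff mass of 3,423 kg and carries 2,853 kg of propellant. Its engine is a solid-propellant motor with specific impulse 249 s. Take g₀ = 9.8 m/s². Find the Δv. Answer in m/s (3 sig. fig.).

v_e = Isp · g₀ = 249 × 9.8 = 2440.2 m/s.
m_f = m₀ − m_prop = 3,423 − 2,853 = 570 kg.
By the Tsiolkovsky rocket equation, Δv = v_e · ln(m₀/m_f) = 2440.2 × ln(6.005) = 2440.2 × 1.7926 ≈ 4374.4 m/s.

Δv ≈ 4370 m/s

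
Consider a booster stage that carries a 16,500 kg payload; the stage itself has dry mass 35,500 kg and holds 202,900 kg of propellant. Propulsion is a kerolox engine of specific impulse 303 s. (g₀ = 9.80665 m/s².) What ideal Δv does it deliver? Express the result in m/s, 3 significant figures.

Δv ≈ 4720 m/s

v_e = Isp · g₀ = 303 × 9.80665 = 2971.4 m/s.
m₀ = payload + dry + propellant = 16,500 + 35,500 + 202,900 = 254,900 kg.
m_f = payload + dry = 16,500 + 35,500 = 52,000 kg.
Δv = v_e · ln(m₀/m_f) = 2971.4 × ln(4.902) = 2971.4 × 1.5896 ≈ 4723.4 m/s.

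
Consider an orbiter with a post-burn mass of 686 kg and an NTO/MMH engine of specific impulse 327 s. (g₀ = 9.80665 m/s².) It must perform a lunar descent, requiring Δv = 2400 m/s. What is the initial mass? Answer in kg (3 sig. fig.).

v_e = Isp · g₀ = 327 × 9.80665 = 3206.8 m/s.
Using Δv = v_e ln(m₀/m_f): m₀/m_f = exp(Δv / v_e) = exp(2400 / 3206.8) = exp(0.7484) = 2.1136.
m₀ = m_f × 2.1136 = 686 × 2.1136 = 1,449.93 kg.

initial mass ≈ 1450 kg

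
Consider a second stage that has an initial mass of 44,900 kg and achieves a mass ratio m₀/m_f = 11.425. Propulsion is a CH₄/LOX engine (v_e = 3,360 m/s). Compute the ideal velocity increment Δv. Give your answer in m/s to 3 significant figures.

Δv ≈ 8180 m/s

Rocket equation: Δv = v_e · ln(11.425) = 3360.0 × 2.4358 ≈ 8184.3 m/s.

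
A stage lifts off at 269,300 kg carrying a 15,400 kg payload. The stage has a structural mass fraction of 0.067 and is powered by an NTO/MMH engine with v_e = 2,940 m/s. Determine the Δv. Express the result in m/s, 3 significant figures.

Δv ≈ 6220 m/s

Stage wet mass = m₀ − payload = 269,300 − 15,400 = 253,900 kg.
Stage dry mass = ε × stage wet mass = 0.067 × 253,900 = 17,011.3 kg.
Burnout mass m_f = stage dry + payload = 17,011.3 + 15,400 = 32,411.3 kg.
Rocket equation: Δv = v_e · ln(269,300/32,411.3) = 2940.0 × ln(8.309) = 2940.0 × 2.1173 ≈ 6225 m/s.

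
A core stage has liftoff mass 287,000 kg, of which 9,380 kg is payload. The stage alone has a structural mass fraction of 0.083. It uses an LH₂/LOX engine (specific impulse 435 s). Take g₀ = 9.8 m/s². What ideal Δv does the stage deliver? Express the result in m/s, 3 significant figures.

Δv ≈ 9300 m/s

Stage wet mass = m₀ − payload = 287,000 − 9,380 = 277,620 kg.
Stage dry mass = ε × stage wet mass = 0.083 × 277,620 = 23,042.5 kg.
Burnout mass m_f = stage dry + payload = 23,042.5 + 9,380 = 32,422.5 kg.
v_e = Isp · g₀ = 435 × 9.8 = 4263.0 m/s.
Using Δv = v_e ln(m₀/m_f): Δv = v_e · ln(287,000/32,422.5) = 4263.0 × ln(8.852) = 4263.0 × 2.1806 ≈ 9296 m/s.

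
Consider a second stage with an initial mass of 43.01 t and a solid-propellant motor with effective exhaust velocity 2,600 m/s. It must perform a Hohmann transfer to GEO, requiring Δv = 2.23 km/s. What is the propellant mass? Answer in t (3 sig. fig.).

Using Δv = v_e ln(m₀/m_f): m₀/m_f = exp(Δv / v_e) = exp(2230 / 2600.0) = exp(0.8577) = 2.3577.
m_f = 43.01 / 2.3577 = 18.2424 t, so propellant = m₀ − m_f = 43.01 − 18.2424 = 24.7676 t.

propellant mass ≈ 24.8 t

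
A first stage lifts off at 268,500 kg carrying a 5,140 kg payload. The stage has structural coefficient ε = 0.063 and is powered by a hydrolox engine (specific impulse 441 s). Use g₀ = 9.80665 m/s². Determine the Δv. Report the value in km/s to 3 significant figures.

Stage wet mass = m₀ − payload = 268,500 − 5,140 = 263,360 kg.
Stage dry mass = ε × stage wet mass = 0.063 × 263,360 = 16,591.7 kg.
Burnout mass m_f = stage dry + payload = 16,591.7 + 5,140 = 21,731.7 kg.
v_e = Isp · g₀ = 441 × 9.80665 = 4324.7 m/s.
Δv = v_e · ln(268,500/21,731.7) = 4324.7 × ln(12.36) = 4324.7 × 2.5141 ≈ 10873 m/s.

Δv ≈ 10.9 km/s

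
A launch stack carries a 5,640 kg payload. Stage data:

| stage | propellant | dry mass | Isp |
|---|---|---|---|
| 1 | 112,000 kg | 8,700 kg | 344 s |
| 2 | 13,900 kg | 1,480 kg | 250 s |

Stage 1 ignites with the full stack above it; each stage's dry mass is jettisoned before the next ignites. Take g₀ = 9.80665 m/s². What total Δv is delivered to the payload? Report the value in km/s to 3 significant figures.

Ignition mass of stage 1 = 112,000+8,700 + 13,900+1,480 + 5,640 = 141,720 kg.
Stage 1: m₀ = 141,720 kg, m_f = 141,720 − 112,000 = 29,720 kg; Δv = 344×9.80665×ln(4.769) = 3373.5×1.5620 ≈ 5269 m/s.
Stage 2: m₀ = 21,020 kg, m_f = 21,020 − 13,900 = 7,120 kg; Δv = 250×9.80665×ln(2.952) = 2451.7×1.0826 ≈ 2654 m/s.
Total Δv = 5269 + 2654 = 7923 m/s.

Δv ≈ 7.92 km/s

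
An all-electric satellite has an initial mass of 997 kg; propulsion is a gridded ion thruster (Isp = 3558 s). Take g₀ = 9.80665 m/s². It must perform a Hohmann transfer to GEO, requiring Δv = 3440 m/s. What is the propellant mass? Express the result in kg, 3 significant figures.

propellant mass ≈ 93.6 kg

v_e = Isp · g₀ = 3558 × 9.80665 = 34892.1 m/s.
From the ideal rocket equation, m₀/m_f = exp(Δv / v_e) = exp(3440 / 34892.1) = exp(0.0986) = 1.1036.
m_f = 997 / 1.1036 = 903.407 kg, so propellant = m₀ − m_f = 997 − 903.407 = 93.593 kg.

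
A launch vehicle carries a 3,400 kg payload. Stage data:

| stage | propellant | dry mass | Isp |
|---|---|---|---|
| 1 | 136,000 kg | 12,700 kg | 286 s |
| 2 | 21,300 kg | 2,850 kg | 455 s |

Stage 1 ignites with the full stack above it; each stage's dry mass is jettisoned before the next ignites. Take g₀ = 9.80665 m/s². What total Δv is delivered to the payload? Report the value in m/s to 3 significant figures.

Ignition mass of stage 1 = 136,000+12,700 + 21,300+2,850 + 3,400 = 176,250 kg.
Stage 1: m₀ = 176,250 kg, m_f = 176,250 − 136,000 = 40,250 kg; Δv = 286×9.80665×ln(4.379) = 2804.7×1.4768 ≈ 4142 m/s.
Stage 2: m₀ = 27,550 kg, m_f = 27,550 − 21,300 = 6,250 kg; Δv = 455×9.80665×ln(4.408) = 4462.0×1.4834 ≈ 6619 m/s.
Total Δv = 4142 + 6619 = 10761 m/s.

Δv ≈ 10800 m/s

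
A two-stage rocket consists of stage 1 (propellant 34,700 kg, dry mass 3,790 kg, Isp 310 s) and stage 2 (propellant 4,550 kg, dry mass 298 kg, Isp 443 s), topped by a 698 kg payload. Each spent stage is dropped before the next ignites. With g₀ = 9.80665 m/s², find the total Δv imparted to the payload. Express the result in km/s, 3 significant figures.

Ignition mass of stage 1 = 34,700+3,790 + 4,550+298 + 698 = 44,036 kg.
Stage 1: m₀ = 44,036 kg, m_f = 44,036 − 34,700 = 9,336 kg; Δv = 310×9.80665×ln(4.717) = 3040.1×1.5511 ≈ 4716 m/s.
Stage 2: m₀ = 5,546 kg, m_f = 5,546 − 4,550 = 996 kg; Δv = 443×9.80665×ln(5.568) = 4344.3×1.7171 ≈ 7460 m/s.
Total Δv = 4716 + 7460 = 12176 m/s.

Δv ≈ 12.2 km/s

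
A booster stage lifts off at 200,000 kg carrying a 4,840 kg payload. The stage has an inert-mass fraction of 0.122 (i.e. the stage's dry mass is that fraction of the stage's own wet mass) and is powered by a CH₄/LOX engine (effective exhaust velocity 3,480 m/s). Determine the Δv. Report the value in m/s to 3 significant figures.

Δv ≈ 6760 m/s

Stage wet mass = m₀ − payload = 200,000 − 4,840 = 195,160 kg.
Stage dry mass = ε × stage wet mass = 0.122 × 195,160 = 23,809.5 kg.
Burnout mass m_f = stage dry + payload = 23,809.5 + 4,840 = 28,649.5 kg.
From the ideal rocket equation, Δv = v_e · ln(200,000/28,649.5) = 3480.0 × ln(6.981) = 3480.0 × 1.9432 ≈ 6762 m/s.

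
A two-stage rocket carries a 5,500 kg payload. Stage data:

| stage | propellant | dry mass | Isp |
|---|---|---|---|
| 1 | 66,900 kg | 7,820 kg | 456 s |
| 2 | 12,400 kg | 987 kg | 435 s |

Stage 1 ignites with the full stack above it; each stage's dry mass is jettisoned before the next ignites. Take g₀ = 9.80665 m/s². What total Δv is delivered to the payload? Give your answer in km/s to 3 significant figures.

Δv ≈ 10.2 km/s

Ignition mass of stage 1 = 66,900+7,820 + 12,400+987 + 5,500 = 93,607 kg.
Stage 1: m₀ = 93,607 kg, m_f = 93,607 − 66,900 = 26,707 kg; Δv = 456×9.80665×ln(3.505) = 4471.8×1.2542 ≈ 5608 m/s.
Stage 2: m₀ = 18,887 kg, m_f = 18,887 − 12,400 = 6,487 kg; Δv = 435×9.80665×ln(2.912) = 4265.9×1.0687 ≈ 4559 m/s.
Total Δv = 5608 + 4559 = 10167 m/s.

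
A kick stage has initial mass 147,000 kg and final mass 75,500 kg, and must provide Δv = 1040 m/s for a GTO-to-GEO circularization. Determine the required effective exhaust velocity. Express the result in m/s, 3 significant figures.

v_e ≈ 1560 m/s

ln(m₀/m_f) = ln(147000/75500) = ln(1.947) = 0.6663.
v_e = Δv / ln(m₀/m_f) = 1040 / 0.6663 = 1560.9 m/s.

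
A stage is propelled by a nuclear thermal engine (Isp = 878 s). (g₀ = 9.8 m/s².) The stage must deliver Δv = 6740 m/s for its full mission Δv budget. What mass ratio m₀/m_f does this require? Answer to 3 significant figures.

v_e = Isp · g₀ = 878 × 9.8 = 8604.4 m/s.
m₀/m_f = exp(Δv / v_e) = exp(6740 / 8604.4) = exp(0.7833) = 2.1887.

mass ratio ≈ 2.19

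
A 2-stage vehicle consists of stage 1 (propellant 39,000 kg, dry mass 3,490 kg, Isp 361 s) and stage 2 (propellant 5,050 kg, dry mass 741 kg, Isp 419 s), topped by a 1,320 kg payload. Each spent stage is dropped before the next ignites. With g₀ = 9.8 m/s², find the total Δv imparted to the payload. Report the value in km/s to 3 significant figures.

Ignition mass of stage 1 = 39,000+3,490 + 5,050+741 + 1,320 = 49,601 kg.
Stage 1: m₀ = 49,601 kg, m_f = 49,601 − 39,000 = 10,601 kg; Δv = 361×9.8×ln(4.679) = 3537.8×1.5431 ≈ 5459 m/s.
Stage 2: m₀ = 7,111 kg, m_f = 7,111 − 5,050 = 2,061 kg; Δv = 419×9.8×ln(3.45) = 4106.2×1.2385 ≈ 5085 m/s.
Total Δv = 5459 + 5085 = 10544 m/s.

Δv ≈ 10.5 km/s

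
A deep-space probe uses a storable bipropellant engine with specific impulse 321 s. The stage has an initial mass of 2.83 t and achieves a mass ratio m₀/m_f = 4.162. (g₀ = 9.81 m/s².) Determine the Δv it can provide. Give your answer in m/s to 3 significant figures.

v_e = Isp · g₀ = 321 × 9.81 = 3149.0 m/s.
From the ideal rocket equation, Δv = v_e · ln(4.162) = 3149.0 × 1.4260 ≈ 4490.5 m/s.

Δv ≈ 4490 m/s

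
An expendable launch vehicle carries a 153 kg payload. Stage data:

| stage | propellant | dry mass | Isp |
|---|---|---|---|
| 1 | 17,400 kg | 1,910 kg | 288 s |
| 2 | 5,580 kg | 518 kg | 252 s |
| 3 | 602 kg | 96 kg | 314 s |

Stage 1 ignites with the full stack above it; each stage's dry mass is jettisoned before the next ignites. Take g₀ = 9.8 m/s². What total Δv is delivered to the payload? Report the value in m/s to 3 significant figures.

Ignition mass of stage 1 = 17,400+1,910 + 5,580+518 + 602+96 + 153 = 26,259 kg.
Stage 1: m₀ = 26,259 kg, m_f = 26,259 − 17,400 = 8,859 kg; Δv = 288×9.8×ln(2.964) = 2822.4×1.0866 ≈ 3067 m/s.
Stage 2: m₀ = 6,949 kg, m_f = 6,949 − 5,580 = 1,369 kg; Δv = 252×9.8×ln(5.076) = 2469.6×1.6245 ≈ 4012 m/s.
Stage 3: m₀ = 851 kg, m_f = 851 − 602 = 249 kg; Δv = 314×9.8×ln(3.418) = 3077.2×1.2290 ≈ 3782 m/s.
Total Δv = 3067 + 4012 + 3782 = 10861 m/s.

Δv ≈ 10900 m/s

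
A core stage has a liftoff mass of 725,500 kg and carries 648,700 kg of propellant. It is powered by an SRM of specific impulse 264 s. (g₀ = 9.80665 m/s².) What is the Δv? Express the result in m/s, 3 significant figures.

v_e = Isp · g₀ = 264 × 9.80665 = 2589.0 m/s.
m_f = m₀ − m_prop = 725,500 − 648,700 = 76,800 kg.
Δv = v_e · ln(m₀/m_f) = 2589.0 × ln(9.447) = 2589.0 × 2.2457 ≈ 5813.9 m/s.

Δv ≈ 5810 m/s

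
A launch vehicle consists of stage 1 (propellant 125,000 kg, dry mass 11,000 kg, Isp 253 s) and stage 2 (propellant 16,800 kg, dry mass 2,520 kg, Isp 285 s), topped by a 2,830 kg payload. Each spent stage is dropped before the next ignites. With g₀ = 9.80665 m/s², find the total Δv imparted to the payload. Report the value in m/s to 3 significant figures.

Δv ≈ 7850 m/s

Ignition mass of stage 1 = 125,000+11,000 + 16,800+2,520 + 2,830 = 158,150 kg.
Stage 1: m₀ = 158,150 kg, m_f = 158,150 − 125,000 = 33,150 kg; Δv = 253×9.80665×ln(4.771) = 2481.1×1.5625 ≈ 3877 m/s.
Stage 2: m₀ = 22,150 kg, m_f = 22,150 − 16,800 = 5,350 kg; Δv = 285×9.80665×ln(4.14) = 2794.9×1.4207 ≈ 3971 m/s.
Total Δv = 3877 + 3971 = 7848 m/s.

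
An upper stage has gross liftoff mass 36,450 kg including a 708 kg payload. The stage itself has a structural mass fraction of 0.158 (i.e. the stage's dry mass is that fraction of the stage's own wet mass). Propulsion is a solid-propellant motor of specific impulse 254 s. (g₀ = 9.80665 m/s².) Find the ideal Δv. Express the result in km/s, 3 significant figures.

Δv ≈ 4.35 km/s

Stage wet mass = m₀ − payload = 36,450 − 708 = 35,742 kg.
Stage dry mass = ε × stage wet mass = 0.158 × 35,742 = 5,647.24 kg.
Burnout mass m_f = stage dry + payload = 5,647.24 + 708 = 6,355.24 kg.
v_e = Isp · g₀ = 254 × 9.80665 = 2490.9 m/s.
Rocket equation: Δv = v_e · ln(36,450/6,355.24) = 2490.9 × ln(5.735) = 2490.9 × 1.7467 ≈ 4351 m/s.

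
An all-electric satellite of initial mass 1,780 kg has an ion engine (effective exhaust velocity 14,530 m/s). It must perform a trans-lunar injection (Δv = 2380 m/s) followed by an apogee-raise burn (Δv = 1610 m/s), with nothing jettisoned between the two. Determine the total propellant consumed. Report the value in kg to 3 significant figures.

After the first burn: m = 1780 × exp(−2380/14530.0) = 1780 × 0.84891 = 1,511.06 kg.
After the second burn: m = 1,511.06 × exp(−1610/14530.0) = 1,511.06 × 0.89511 = 1,352.56 kg.
Total propellant = m₀ − m_final = 1780 − 1,352.56 = 427.44 kg.

total propellant consumed ≈ 427 kg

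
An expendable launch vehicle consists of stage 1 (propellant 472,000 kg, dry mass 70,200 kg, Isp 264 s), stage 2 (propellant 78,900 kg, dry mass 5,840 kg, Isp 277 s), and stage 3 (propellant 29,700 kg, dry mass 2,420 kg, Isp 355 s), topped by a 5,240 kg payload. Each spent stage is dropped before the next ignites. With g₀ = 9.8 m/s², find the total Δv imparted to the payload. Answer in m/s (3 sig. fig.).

Ignition mass of stage 1 = 472,000+70,200 + 78,900+5,840 + 29,700+2,420 + 5,240 = 664,300 kg.
Stage 1: m₀ = 664,300 kg, m_f = 664,300 − 472,000 = 192,300 kg; Δv = 264×9.8×ln(3.454) = 2587.2×1.2397 ≈ 3207 m/s.
Stage 2: m₀ = 122,100 kg, m_f = 122,100 − 78,900 = 43,200 kg; Δv = 277×9.8×ln(2.826) = 2714.6×1.0390 ≈ 2820 m/s.
Stage 3: m₀ = 37,360 kg, m_f = 37,360 − 29,700 = 7,660 kg; Δv = 355×9.8×ln(4.877) = 3479.0×1.5846 ≈ 5513 m/s.
Total Δv = 3207 + 2820 + 5513 = 11540 m/s.

Δv ≈ 11500 m/s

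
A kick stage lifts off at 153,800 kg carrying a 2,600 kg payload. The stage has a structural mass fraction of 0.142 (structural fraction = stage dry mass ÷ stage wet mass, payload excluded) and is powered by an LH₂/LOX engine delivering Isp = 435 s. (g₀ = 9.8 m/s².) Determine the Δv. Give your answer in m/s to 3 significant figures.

Δv ≈ 7910 m/s

Stage wet mass = m₀ − payload = 153,800 − 2,600 = 151,200 kg.
Stage dry mass = ε × stage wet mass = 0.142 × 151,200 = 21,470.4 kg.
Burnout mass m_f = stage dry + payload = 21,470.4 + 2,600 = 24,070.4 kg.
v_e = Isp · g₀ = 435 × 9.8 = 4263.0 m/s.
Δv = v_e · ln(153,800/24,070.4) = 4263.0 × ln(6.39) = 4263.0 × 1.8547 ≈ 7906 m/s.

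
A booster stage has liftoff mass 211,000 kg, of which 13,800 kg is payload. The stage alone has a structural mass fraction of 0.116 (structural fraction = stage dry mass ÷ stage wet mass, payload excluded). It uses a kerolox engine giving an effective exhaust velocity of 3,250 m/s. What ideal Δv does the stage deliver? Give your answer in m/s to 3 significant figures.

Stage wet mass = m₀ − payload = 211,000 − 13,800 = 197,200 kg.
Stage dry mass = ε × stage wet mass = 0.116 × 197,200 = 22,875.2 kg.
Burnout mass m_f = stage dry + payload = 22,875.2 + 13,800 = 36,675.2 kg.
Δv = v_e · ln(211,000/36,675.2) = 3250.0 × ln(5.753) = 3250.0 × 1.7498 ≈ 5687 m/s.

Δv ≈ 5690 m/s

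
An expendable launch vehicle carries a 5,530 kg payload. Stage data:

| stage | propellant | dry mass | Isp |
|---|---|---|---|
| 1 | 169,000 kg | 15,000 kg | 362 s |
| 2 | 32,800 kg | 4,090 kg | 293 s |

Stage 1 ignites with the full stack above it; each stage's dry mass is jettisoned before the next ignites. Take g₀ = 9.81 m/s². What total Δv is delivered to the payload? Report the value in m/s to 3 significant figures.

Δv ≈ 9140 m/s

Ignition mass of stage 1 = 169,000+15,000 + 32,800+4,090 + 5,530 = 226,420 kg.
Stage 1: m₀ = 226,420 kg, m_f = 226,420 − 169,000 = 57,420 kg; Δv = 362×9.81×ln(3.943) = 3551.2×1.3720 ≈ 4872 m/s.
Stage 2: m₀ = 42,420 kg, m_f = 42,420 − 32,800 = 9,620 kg; Δv = 293×9.81×ln(4.41) = 2874.3×1.4838 ≈ 4265 m/s.
Total Δv = 4872 + 4265 = 9137 m/s.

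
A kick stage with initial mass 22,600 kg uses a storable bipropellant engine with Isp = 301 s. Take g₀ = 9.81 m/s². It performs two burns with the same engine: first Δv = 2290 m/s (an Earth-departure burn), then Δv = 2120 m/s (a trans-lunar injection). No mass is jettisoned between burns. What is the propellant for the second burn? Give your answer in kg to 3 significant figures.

v_e = Isp · g₀ = 301 × 9.81 = 2952.8 m/s.
After the first burn: m = 22600 × exp(−2290/2952.8) = 22600 × 0.46046 = 10,406.4 kg.
After the second burn: m = 10,406.4 × exp(−2120/2952.8) = 10,406.4 × 0.48775 = 5,075.72 kg.
Second-burn propellant = 10,406.4 − 5,075.72 = 5,330.68 kg.

propellant for the second burn ≈ 5330 kg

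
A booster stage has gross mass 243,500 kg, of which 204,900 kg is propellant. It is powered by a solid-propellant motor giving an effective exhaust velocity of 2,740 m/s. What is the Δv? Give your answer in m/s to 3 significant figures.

Δv ≈ 5050 m/s

m_f = m₀ − m_prop = 243,500 − 204,900 = 38,600 kg.
Rocket equation: Δv = v_e · ln(m₀/m_f) = 2740.0 × ln(6.308) = 2740.0 × 1.8419 ≈ 5046.7 m/s.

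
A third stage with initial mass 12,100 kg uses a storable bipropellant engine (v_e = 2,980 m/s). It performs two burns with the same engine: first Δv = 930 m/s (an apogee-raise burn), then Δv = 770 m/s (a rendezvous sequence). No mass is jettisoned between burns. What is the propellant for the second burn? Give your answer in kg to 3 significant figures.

propellant for the second burn ≈ 2020 kg

After the first burn: m = 12100 × exp(−930/2980.0) = 12100 × 0.73192 = 8,856.23 kg.
After the second burn: m = 8,856.23 × exp(−770/2980.0) = 8,856.23 × 0.77229 = 6,839.58 kg.
Second-burn propellant = 8,856.23 − 6,839.58 = 2,016.65 kg.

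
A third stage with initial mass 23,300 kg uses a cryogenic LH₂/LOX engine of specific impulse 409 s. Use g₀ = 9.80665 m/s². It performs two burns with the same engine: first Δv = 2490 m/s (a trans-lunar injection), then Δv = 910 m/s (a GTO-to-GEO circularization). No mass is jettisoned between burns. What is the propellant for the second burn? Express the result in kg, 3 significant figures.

v_e = Isp · g₀ = 409 × 9.80665 = 4010.9 m/s.
After the first burn: m = 23300 × exp(−2490/4010.9) = 23300 × 0.53751 = 12,524 kg.
After the second burn: m = 12,524 × exp(−910/4010.9) = 12,524 × 0.79702 = 9,981.88 kg.
Second-burn propellant = 12,524 − 9,981.88 = 2,542.12 kg.

propellant for the second burn ≈ 2540 kg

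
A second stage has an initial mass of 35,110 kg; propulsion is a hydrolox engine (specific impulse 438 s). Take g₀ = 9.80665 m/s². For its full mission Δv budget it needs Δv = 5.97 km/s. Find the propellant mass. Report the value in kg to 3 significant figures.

propellant mass ≈ 26400 kg

v_e = Isp · g₀ = 438 × 9.80665 = 4295.3 m/s.
Rocket equation: m₀/m_f = exp(Δv / v_e) = exp(5970 / 4295.3) = exp(1.3899) = 4.0144.
m_f = 35,110 / 4.0144 = 8,746.01 kg, so propellant = m₀ − m_f = 35,110 − 8,746.01 = 26,363.99 kg.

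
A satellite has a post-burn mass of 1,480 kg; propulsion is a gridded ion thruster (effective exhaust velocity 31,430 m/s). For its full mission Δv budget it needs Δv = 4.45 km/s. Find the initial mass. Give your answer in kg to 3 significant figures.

m₀/m_f = exp(Δv / v_e) = exp(4450 / 31430.0) = exp(0.1416) = 1.1521.
m₀ = m_f × 1.1521 = 1,480 × 1.1521 = 1,705.11 kg.

initial mass ≈ 1710 kg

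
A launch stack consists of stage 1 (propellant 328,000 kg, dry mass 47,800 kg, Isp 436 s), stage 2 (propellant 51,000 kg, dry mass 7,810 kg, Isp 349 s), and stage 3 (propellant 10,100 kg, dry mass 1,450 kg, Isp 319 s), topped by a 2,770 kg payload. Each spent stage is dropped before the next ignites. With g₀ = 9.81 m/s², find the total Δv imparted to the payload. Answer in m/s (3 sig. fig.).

Δv ≈ 13500 m/s

Ignition mass of stage 1 = 328,000+47,800 + 51,000+7,810 + 10,100+1,450 + 2,770 = 448,930 kg.
Stage 1: m₀ = 448,930 kg, m_f = 448,930 − 328,000 = 120,930 kg; Δv = 436×9.81×ln(3.712) = 4277.2×1.3117 ≈ 5610 m/s.
Stage 2: m₀ = 73,130 kg, m_f = 73,130 − 51,000 = 22,130 kg; Δv = 349×9.81×ln(3.305) = 3423.7×1.1953 ≈ 4092 m/s.
Stage 3: m₀ = 14,320 kg, m_f = 14,320 − 10,100 = 4,220 kg; Δv = 319×9.81×ln(3.393) = 3129.4×1.2218 ≈ 3824 m/s.
Total Δv = 5610 + 4092 + 3824 = 13526 m/s.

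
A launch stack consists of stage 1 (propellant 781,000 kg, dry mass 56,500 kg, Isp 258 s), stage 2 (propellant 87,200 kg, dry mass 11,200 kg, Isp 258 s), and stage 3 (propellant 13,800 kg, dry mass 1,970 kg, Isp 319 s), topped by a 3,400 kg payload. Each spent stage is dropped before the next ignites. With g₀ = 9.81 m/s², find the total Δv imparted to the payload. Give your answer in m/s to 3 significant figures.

Δv ≈ 11700 m/s

Ignition mass of stage 1 = 781,000+56,500 + 87,200+11,200 + 13,800+1,970 + 3,400 = 955,070 kg.
Stage 1: m₀ = 955,070 kg, m_f = 955,070 − 781,000 = 174,070 kg; Δv = 258×9.81×ln(5.487) = 2531.0×1.7023 ≈ 4309 m/s.
Stage 2: m₀ = 117,570 kg, m_f = 117,570 − 87,200 = 30,370 kg; Δv = 258×9.81×ln(3.871) = 2531.0×1.3536 ≈ 3426 m/s.
Stage 3: m₀ = 19,170 kg, m_f = 19,170 − 13,800 = 5,370 kg; Δv = 319×9.81×ln(3.57) = 3129.4×1.2725 ≈ 3982 m/s.
Total Δv = 4309 + 3426 + 3982 = 11717 m/s.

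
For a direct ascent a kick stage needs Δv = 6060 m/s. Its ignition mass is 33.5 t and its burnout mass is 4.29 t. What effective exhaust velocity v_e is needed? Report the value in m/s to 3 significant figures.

v_e ≈ 2950 m/s

ln(m₀/m_f) = ln(33500/4290) = ln(7.809) = 2.0553.
Using Δv = v_e ln(m₀/m_f): v_e = Δv / ln(m₀/m_f) = 6060 / 2.0553 = 2948.5 m/s.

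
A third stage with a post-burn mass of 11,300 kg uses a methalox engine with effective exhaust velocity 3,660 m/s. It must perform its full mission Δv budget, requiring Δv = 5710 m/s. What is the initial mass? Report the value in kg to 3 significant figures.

initial mass ≈ 53800 kg

Using Δv = v_e ln(m₀/m_f): m₀/m_f = exp(Δv / v_e) = exp(5710 / 3660.0) = exp(1.5601) = 4.7593.
m₀ = m_f × 4.7593 = 11,300 × 4.7593 = 53,780.1 kg.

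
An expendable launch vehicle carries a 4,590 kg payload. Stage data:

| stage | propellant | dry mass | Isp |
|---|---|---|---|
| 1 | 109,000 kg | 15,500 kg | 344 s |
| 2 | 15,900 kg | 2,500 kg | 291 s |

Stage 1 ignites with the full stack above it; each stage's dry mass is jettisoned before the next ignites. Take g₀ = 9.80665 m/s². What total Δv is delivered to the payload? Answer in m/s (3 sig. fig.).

Ignition mass of stage 1 = 109,000+15,500 + 15,900+2,500 + 4,590 = 147,490 kg.
Stage 1: m₀ = 147,490 kg, m_f = 147,490 − 109,000 = 38,490 kg; Δv = 344×9.80665×ln(3.832) = 3373.5×1.3434 ≈ 4532 m/s.
Stage 2: m₀ = 22,990 kg, m_f = 22,990 − 15,900 = 7,090 kg; Δv = 291×9.80665×ln(3.243) = 2853.7×1.1764 ≈ 3357 m/s.
Total Δv = 4532 + 3357 = 7889 m/s.

Δv ≈ 7890 m/s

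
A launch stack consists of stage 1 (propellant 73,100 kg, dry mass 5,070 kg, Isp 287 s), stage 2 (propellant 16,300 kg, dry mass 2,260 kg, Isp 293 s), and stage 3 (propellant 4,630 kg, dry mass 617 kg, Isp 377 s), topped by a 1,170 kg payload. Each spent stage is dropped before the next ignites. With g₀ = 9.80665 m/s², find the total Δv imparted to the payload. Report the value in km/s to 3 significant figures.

Δv ≈ 11.2 km/s

Ignition mass of stage 1 = 73,100+5,070 + 16,300+2,260 + 4,630+617 + 1,170 = 103,147 kg.
Stage 1: m₀ = 103,147 kg, m_f = 103,147 − 73,100 = 30,047 kg; Δv = 287×9.80665×ln(3.433) = 2814.5×1.2334 ≈ 3471 m/s.
Stage 2: m₀ = 24,977 kg, m_f = 24,977 − 16,300 = 8,677 kg; Δv = 293×9.80665×ln(2.879) = 2873.3×1.0573 ≈ 3038 m/s.
Stage 3: m₀ = 6,417 kg, m_f = 6,417 − 4,630 = 1,787 kg; Δv = 377×9.80665×ln(3.591) = 3697.1×1.2784 ≈ 4726 m/s.
Total Δv = 3471 + 3038 + 4726 = 11235 m/s.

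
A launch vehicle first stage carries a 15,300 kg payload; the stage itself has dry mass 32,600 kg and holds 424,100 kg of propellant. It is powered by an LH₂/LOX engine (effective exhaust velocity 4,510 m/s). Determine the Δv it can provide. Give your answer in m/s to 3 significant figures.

Δv ≈ 10300 m/s

m₀ = payload + dry + propellant = 15,300 + 32,600 + 424,100 = 472,000 kg.
m_f = payload + dry = 15,300 + 32,600 = 47,900 kg.
Rocket equation: Δv = v_e · ln(m₀/m_f) = 4510.0 × ln(9.854) = 4510.0 × 2.2879 ≈ 10318.3 m/s.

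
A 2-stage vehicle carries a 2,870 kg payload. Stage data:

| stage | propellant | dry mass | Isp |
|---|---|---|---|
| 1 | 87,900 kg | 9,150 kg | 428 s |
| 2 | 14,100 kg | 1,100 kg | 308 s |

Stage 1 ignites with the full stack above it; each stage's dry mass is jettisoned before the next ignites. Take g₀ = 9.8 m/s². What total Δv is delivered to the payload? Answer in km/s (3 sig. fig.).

Ignition mass of stage 1 = 87,900+9,150 + 14,100+1,100 + 2,870 = 115,120 kg.
Stage 1: m₀ = 115,120 kg, m_f = 115,120 − 87,900 = 27,220 kg; Δv = 428×9.8×ln(4.229) = 4194.4×1.4420 ≈ 6048 m/s.
Stage 2: m₀ = 18,070 kg, m_f = 18,070 − 14,100 = 3,970 kg; Δv = 308×9.8×ln(4.552) = 3018.4×1.5155 ≈ 4574 m/s.
Total Δv = 6048 + 4574 = 10622 m/s.

Δv ≈ 10.6 km/s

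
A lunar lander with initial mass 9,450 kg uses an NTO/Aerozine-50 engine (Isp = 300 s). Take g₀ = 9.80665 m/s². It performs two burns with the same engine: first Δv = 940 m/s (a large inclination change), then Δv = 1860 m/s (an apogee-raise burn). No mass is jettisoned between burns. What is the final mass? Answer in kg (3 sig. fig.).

v_e = Isp · g₀ = 300 × 9.80665 = 2942.0 m/s.
After the first burn: m = 9450 × exp(−940/2942.0) = 9450 × 0.72650 = 6,865.43 kg.
After the second burn: m = 6,865.43 × exp(−1860/2942.0) = 6,865.43 × 0.53141 = 3,648.36 kg.

final mass ≈ 3650 kg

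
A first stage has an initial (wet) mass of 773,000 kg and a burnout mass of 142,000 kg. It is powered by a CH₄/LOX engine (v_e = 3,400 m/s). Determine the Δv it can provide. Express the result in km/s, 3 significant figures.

Δv = v_e · ln(m₀/m_f) = 3400.0 × ln(5.444) = 3400.0 × 1.6945 ≈ 5761.1 m/s.

Δv ≈ 5.76 km/s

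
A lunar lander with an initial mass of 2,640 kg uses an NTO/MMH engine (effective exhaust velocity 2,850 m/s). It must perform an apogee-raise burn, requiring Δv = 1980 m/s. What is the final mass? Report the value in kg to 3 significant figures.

final mass ≈ 1320 kg

Rocket equation: m₀/m_f = exp(Δv / v_e) = exp(1980 / 2850.0) = exp(0.6947) = 2.0032.
m_f = m₀ / 2.0032 = 2,640 / 2.0032 = 1,317.89 kg.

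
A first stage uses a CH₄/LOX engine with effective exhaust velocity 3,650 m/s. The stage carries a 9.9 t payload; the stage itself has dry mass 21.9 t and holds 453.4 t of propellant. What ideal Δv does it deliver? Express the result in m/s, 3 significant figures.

Δv ≈ 9950 m/s

m₀ = payload + dry + propellant = 9.9 + 21.9 + 453.4 = 485.2 t.
m_f = payload + dry = 9.9 + 21.9 = 31.8 t.
Δv = v_e · ln(m₀/m_f) = 3650.0 × ln(15.26) = 3650.0 × 2.7251 ≈ 9946.6 m/s.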